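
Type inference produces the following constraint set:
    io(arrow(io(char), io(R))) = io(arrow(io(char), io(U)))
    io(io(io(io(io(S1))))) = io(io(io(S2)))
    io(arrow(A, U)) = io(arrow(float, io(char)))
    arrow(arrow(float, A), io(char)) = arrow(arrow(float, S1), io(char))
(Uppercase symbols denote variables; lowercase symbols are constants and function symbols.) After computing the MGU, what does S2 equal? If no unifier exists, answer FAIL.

Decompose io/1: arrow(io(char), io(R)) = arrow(io(char), io(U)).
Decompose arrow/2: io(char) = io(char),  io(R) = io(U).
Delete trivial equation io(char) = io(char).
Decompose io/1: R = U.
Bind R := U; no other remaining equation mentions R.
Decompose io/1: io(io(io(io(S1)))) = io(io(S2)).
Decompose io/1: io(io(io(S1))) = io(S2).
Decompose io/1: io(io(S1)) = S2.
Bind S2 := io(io(S1)); no other remaining equation mentions S2.
Decompose io/1: arrow(A, U) = arrow(float, io(char)).
Decompose arrow/2: A = float,  U = io(char).
Bind A := float; substituting into the one remaining equation that mentions A gives: arrow(arrow(float, float), io(char)) = arrow(arrow(float, S1), io(char)).
Bind U := io(char); no other remaining equation mentions U. Substituting into the earlier binding gives R := io(char).
Decompose arrow/2: arrow(float, float) = arrow(float, S1),  io(char) = io(char).
Decompose arrow/2: float = float,  float = S1.
Delete trivial equation float = float.
Bind S1 := float; no other remaining equation mentions S1. Substituting into the earlier binding gives S2 := io(io(float)).
Delete trivial equation io(char) = io(char).
MGU = { R ↦ io(char), S2 ↦ io(io(float)), A ↦ float, U ↦ io(char), S1 ↦ float }, so S2 ↦ io(io(float)).

io(io(float))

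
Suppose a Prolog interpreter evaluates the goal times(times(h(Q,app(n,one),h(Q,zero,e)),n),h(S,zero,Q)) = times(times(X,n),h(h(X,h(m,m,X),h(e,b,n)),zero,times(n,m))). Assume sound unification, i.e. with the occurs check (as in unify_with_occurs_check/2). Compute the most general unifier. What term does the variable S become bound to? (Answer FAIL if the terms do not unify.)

Decompose times/2: times(h(Q,app(n,one),h(Q,zero,e)),n) = times(X,n),  h(S,zero,Q) = h(h(X,h(m,m,X),h(e,b,n)),zero,times(n,m)).
Decompose times/2: h(Q,app(n,one),h(Q,zero,e)) = X,  n = n.
Bind X := h(Q,app(n,one),h(Q,zero,e)); substituting into the one remaining equation that mentions X gives: h(S,zero,Q) = h(h(h(Q,app(n,one),h(Q,zero,e)),h(m,m,h(Q,app(n,one),h(Q,zero,e))),h(e,b,n)),zero,times(n,m)).
Delete trivial equation n = n.
Decompose h/3: S = h(h(Q,app(n,one),h(Q,zero,e)),h(m,m,h(Q,app(n,one),h(Q,zero,e))),h(e,b,n)),  zero = zero,  Q = times(n,m).
Bind S := h(h(Q,app(n,one),h(Q,zero,e)),h(m,m,h(Q,app(n,one),h(Q,zero,e))),h(e,b,n)); no other remaining equation mentions S.
Delete trivial equation zero = zero.
Bind Q := times(n,m). Substituting into the earlier bindings gives X := h(times(n,m),app(n,one),h(times(n,m),zero,e)), S := h(h(times(n,m),app(n,one),h(times(n,m),zero,e)),h(m,m,h(times(n,m),app(n,one),h(times(n,m),zero,e))),h(e,b,n)).
MGU = { X -> h(times(n,m),app(n,one),h(times(n,m),zero,e)), S -> h(h(times(n,m),app(n,one),h(times(n,m),zero,e)),h(m,m,h(times(n,m),app(n,one),h(times(n,m),zero,e))),h(e,b,n)), Q -> times(n,m) }, so S -> h(h(times(n,m),app(n,one),h(times(n,m),zero,e)),h(m,m,h(times(n,m),app(n,one),h(times(n,m),zero,e))),h(e,b,n)).

h(h(times(n,m),app(n,one),h(times(n,m),zero,e)),h(m,m,h(times(n,m),app(n,one),h(times(n,m),zero,e))),h(e,b,n))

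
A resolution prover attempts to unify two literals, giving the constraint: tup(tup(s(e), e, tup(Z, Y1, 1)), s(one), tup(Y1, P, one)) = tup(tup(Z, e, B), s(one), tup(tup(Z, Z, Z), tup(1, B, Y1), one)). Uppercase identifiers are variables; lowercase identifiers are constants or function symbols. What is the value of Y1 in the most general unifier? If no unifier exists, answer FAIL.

tup(s(e), s(e), s(e))

Decompose tup/3: tup(s(e), e, tup(Z, Y1, 1)) = tup(Z, e, B),  s(one) = s(one),  tup(Y1, P, one) = tup(tup(Z, Z, Z), tup(1, B, Y1), one).
Decompose tup/3: s(e) = Z,  e = e,  tup(Z, Y1, 1) = B.
Bind Z := s(e); substituting into the 2 remaining equations that mention Z gives: tup(s(e), Y1, 1) = B,  tup(Y1, P, one) = tup(tup(s(e), s(e), s(e)), tup(1, B, Y1), one).
Delete trivial equation e = e.
Bind B := tup(s(e), Y1, 1); substituting into the one remaining equation that mentions B gives: tup(Y1, P, one) = tup(tup(s(e), s(e), s(e)), tup(1, tup(s(e), Y1, 1), Y1), one).
Delete trivial equation s(one) = s(one).
Decompose tup/3: Y1 = tup(s(e), s(e), s(e)),  P = tup(1, tup(s(e), Y1, 1), Y1),  one = one.
Bind Y1 := tup(s(e), s(e), s(e)); substituting into the one remaining equation that mentions Y1 gives: P = tup(1, tup(s(e), tup(s(e), s(e), s(e)), 1), tup(s(e), s(e), s(e))). Substituting into the earlier binding gives B := tup(s(e), tup(s(e), s(e), s(e)), 1).
Bind P := tup(1, tup(s(e), tup(s(e), s(e), s(e)), 1), tup(s(e), s(e), s(e))); no other remaining equation mentions P.
Delete trivial equation one = one.
MGU = { Z -> s(e), B -> tup(s(e), tup(s(e), s(e), s(e)), 1), Y1 -> tup(s(e), s(e), s(e)), P -> tup(1, tup(s(e), tup(s(e), s(e), s(e)), 1), tup(s(e), s(e), s(e))) }, so Y1 -> tup(s(e), s(e), s(e)).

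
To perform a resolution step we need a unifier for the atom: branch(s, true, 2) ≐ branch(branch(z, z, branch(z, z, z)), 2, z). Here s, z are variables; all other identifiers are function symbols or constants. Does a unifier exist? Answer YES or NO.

Decompose branch/3: s ≐ branch(z, z, branch(z, z, z)),  true ≐ 2,  2 ≐ z.
Bind s := branch(z, z, branch(z, z, z)); no other remaining equation mentions s.
Clash: constants true and 2 differ; no unifier exists.

NO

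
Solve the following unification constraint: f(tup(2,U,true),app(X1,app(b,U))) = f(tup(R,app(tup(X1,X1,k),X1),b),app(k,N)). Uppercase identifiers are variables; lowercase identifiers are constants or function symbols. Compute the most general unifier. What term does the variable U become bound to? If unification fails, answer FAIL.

FAIL

Decompose f/2: tup(2,U,true) = tup(R,app(tup(X1,X1,k),X1),b),  app(X1,app(b,U)) = app(k,N).
Decompose tup/3: 2 = R,  U = app(tup(X1,X1,k),X1),  true = b.
Bind R := 2; no other remaining equation mentions R.
Bind U := app(tup(X1,X1,k),X1); substituting into the one remaining equation that mentions U gives: app(X1,app(b,app(tup(X1,X1,k),X1))) = app(k,N).
Clash: constants true and b differ; no unifier exists.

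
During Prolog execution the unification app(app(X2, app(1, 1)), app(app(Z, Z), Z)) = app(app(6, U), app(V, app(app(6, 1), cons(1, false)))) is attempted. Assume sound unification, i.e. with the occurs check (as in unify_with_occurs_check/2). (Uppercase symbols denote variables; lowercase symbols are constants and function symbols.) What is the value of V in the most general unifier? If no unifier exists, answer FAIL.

Decompose app/2: app(X2, app(1, 1)) = app(6, U),  app(app(Z, Z), Z) = app(V, app(app(6, 1), cons(1, false))).
Decompose app/2: X2 = 6,  app(1, 1) = U.
Bind X2 := 6; no other remaining equation mentions X2.
Bind U := app(1, 1); no other remaining equation mentions U.
Decompose app/2: app(Z, Z) = V,  Z = app(app(6, 1), cons(1, false)).
Bind V := app(Z, Z); no other remaining equation mentions V.
Bind Z := app(app(6, 1), cons(1, false)). Substituting into the earlier binding gives V := app(app(app(6, 1), cons(1, false)), app(app(6, 1), cons(1, false))).
MGU = { X2 = 6, U = app(1, 1), V = app(app(app(6, 1), cons(1, false)), app(app(6, 1), cons(1, false))), Z = app(app(6, 1), cons(1, false)) }, so V = app(app(app(6, 1), cons(1, false)), app(app(6, 1), cons(1, false))).

app(app(app(6, 1), cons(1, false)), app(app(6, 1), cons(1, false)))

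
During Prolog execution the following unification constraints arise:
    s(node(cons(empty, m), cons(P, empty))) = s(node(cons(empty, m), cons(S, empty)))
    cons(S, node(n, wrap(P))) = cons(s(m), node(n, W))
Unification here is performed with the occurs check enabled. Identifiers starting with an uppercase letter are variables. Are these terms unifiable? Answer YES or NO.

YES

Decompose s/1: node(cons(empty, m), cons(P, empty)) = node(cons(empty, m), cons(S, empty)).
Decompose node/2: cons(empty, m) = cons(empty, m),  cons(P, empty) = cons(S, empty).
Delete trivial equation cons(empty, m) = cons(empty, m).
Decompose cons/2: P = S,  empty = empty.
Bind P := S; substituting into the one remaining equation that mentions P gives: cons(S, node(n, wrap(S))) = cons(s(m), node(n, W)).
Delete trivial equation empty = empty.
Decompose cons/2: S = s(m),  node(n, wrap(S)) = node(n, W).
Bind S := s(m); substituting into the remaining equation gives: node(n, wrap(s(m))) = node(n, W). Substituting into the earlier binding gives P := s(m).
Decompose node/2: n = n,  wrap(s(m)) = W.
Delete trivial equation n = n.
Bind W := wrap(s(m)).
No equations remain and no clash or occurs-check failure arose, so a unifier exists.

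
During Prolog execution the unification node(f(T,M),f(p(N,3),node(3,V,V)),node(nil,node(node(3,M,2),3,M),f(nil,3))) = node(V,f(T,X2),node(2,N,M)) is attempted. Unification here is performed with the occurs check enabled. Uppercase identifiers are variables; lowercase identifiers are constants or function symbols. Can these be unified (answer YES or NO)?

Decompose node/3: f(T,M) = V,  f(p(N,3),node(3,V,V)) = f(T,X2),  node(nil,node(node(3,M,2),3,M),f(nil,3)) = node(2,N,M).
Bind V := f(T,M); substituting into the one remaining equation that mentions V gives: f(p(N,3),node(3,f(T,M),f(T,M))) = f(T,X2).
Decompose f/2: p(N,3) = T,  node(3,f(T,M),f(T,M)) = X2.
Bind T := p(N,3); substituting into the one remaining equation that mentions T gives: node(3,f(p(N,3),M),f(p(N,3),M)) = X2. Substituting into the earlier binding gives V := f(p(N,3),M).
Bind X2 := node(3,f(p(N,3),M),f(p(N,3),M)); no other remaining equation mentions X2.
Decompose node/3: nil = 2,  node(node(3,M,2),3,M) = N,  f(nil,3) = M.
Clash: constants nil and 2 differ; no unifier exists.

NO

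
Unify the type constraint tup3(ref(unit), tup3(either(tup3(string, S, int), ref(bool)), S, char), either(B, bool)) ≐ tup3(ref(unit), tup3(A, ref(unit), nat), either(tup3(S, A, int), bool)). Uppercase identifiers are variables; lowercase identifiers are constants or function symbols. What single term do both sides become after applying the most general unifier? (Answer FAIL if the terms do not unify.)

FAIL

Decompose tup3/3: ref(unit) ≐ ref(unit),  tup3(either(tup3(string, S, int), ref(bool)), S, char) ≐ tup3(A, ref(unit), nat),  either(B, bool) ≐ either(tup3(S, A, int), bool).
Delete trivial equation ref(unit) ≐ ref(unit).
Decompose tup3/3: either(tup3(string, S, int), ref(bool)) ≐ A,  S ≐ ref(unit),  char ≐ nat.
Bind A := either(tup3(string, S, int), ref(bool)); substituting into the one remaining equation that mentions A gives: either(B, bool) ≐ either(tup3(S, either(tup3(string, S, int), ref(bool)), int), bool).
Bind S := ref(unit); substituting into the one remaining equation that mentions S gives: either(B, bool) ≐ either(tup3(ref(unit), either(tup3(string, ref(unit), int), ref(bool)), int), bool). Substituting into the earlier binding gives A := either(tup3(string, ref(unit), int), ref(bool)).
Clash: constants char and nat differ; no unifier exists.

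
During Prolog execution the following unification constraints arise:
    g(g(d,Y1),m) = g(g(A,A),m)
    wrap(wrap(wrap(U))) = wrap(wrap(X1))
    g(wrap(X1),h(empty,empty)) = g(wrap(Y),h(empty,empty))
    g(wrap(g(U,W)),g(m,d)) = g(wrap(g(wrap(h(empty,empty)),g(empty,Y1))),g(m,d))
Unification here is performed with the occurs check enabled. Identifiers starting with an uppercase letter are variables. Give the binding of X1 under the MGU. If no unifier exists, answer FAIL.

Decompose g/2: g(d,Y1) = g(A,A),  m = m.
Decompose g/2: d = A,  Y1 = A.
Bind A := d; substituting into the one remaining equation that mentions A gives: Y1 = d.
Bind Y1 := d; substituting into the one remaining equation that mentions Y1 gives: g(wrap(g(U,W)),g(m,d)) = g(wrap(g(wrap(h(empty,empty)),g(empty,d))),g(m,d)).
Delete trivial equation m = m.
Decompose wrap/1: wrap(wrap(U)) = wrap(X1).
Decompose wrap/1: wrap(U) = X1.
Bind X1 := wrap(U); substituting into the one remaining equation that mentions X1 gives: g(wrap(wrap(U)),h(empty,empty)) = g(wrap(Y),h(empty,empty)).
Decompose g/2: wrap(wrap(U)) = wrap(Y),  h(empty,empty) = h(empty,empty).
Decompose wrap/1: wrap(U) = Y.
Bind Y := wrap(U); no other remaining equation mentions Y.
Delete trivial equation h(empty,empty) = h(empty,empty).
Decompose g/2: wrap(g(U,W)) = wrap(g(wrap(h(empty,empty)),g(empty,d))),  g(m,d) = g(m,d).
Decompose wrap/1: g(U,W) = g(wrap(h(empty,empty)),g(empty,d)).
Decompose g/2: U = wrap(h(empty,empty)),  W = g(empty,d).
Bind U := wrap(h(empty,empty)); no other remaining equation mentions U. Substituting into the earlier bindings gives X1 := wrap(wrap(h(empty,empty))), Y := wrap(wrap(h(empty,empty))).
Bind W := g(empty,d); no other remaining equation mentions W.
Delete trivial equation g(m,d) = g(m,d).
MGU = { A -> d, Y1 -> d, X1 -> wrap(wrap(h(empty,empty))), Y -> wrap(wrap(h(empty,empty))), U -> wrap(h(empty,empty)), W -> g(empty,d) }, so X1 -> wrap(wrap(h(empty,empty))).

wrap(wrap(h(empty,empty)))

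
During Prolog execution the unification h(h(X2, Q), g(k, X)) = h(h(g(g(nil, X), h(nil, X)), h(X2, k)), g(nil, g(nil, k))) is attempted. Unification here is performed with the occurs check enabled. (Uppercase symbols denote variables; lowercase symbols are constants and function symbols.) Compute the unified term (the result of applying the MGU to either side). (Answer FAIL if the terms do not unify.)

Decompose h/2: h(X2, Q) = h(g(g(nil, X), h(nil, X)), h(X2, k)),  g(k, X) = g(nil, g(nil, k)).
Decompose h/2: X2 = g(g(nil, X), h(nil, X)),  Q = h(X2, k).
Bind X2 := g(g(nil, X), h(nil, X)); substituting into the one remaining equation that mentions X2 gives: Q = h(g(g(nil, X), h(nil, X)), k).
Bind Q := h(g(g(nil, X), h(nil, X)), k); no other remaining equation mentions Q.
Decompose g/2: k = nil,  X = g(nil, k).
Clash: constants k and nil differ; no unifier exists.

FAIL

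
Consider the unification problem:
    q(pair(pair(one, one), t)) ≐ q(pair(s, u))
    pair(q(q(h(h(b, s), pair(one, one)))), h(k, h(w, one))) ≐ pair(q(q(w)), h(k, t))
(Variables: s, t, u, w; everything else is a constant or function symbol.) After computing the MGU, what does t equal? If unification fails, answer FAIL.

Decompose q/1: pair(pair(one, one), t) ≐ pair(s, u).
Decompose pair/2: pair(one, one) ≐ s,  t ≐ u.
Bind s := pair(one, one); substituting into the one remaining equation that mentions s gives: pair(q(q(h(h(b, pair(one, one)), pair(one, one)))), h(k, h(w, one))) ≐ pair(q(q(w)), h(k, t)).
Bind t := u; substituting into the remaining equation gives: pair(q(q(h(h(b, pair(one, one)), pair(one, one)))), h(k, h(w, one))) ≐ pair(q(q(w)), h(k, u)).
Decompose pair/2: q(q(h(h(b, pair(one, one)), pair(one, one)))) ≐ q(q(w)),  h(k, h(w, one)) ≐ h(k, u).
Decompose q/1: q(h(h(b, pair(one, one)), pair(one, one))) ≐ q(w).
Decompose q/1: h(h(b, pair(one, one)), pair(one, one)) ≐ w.
Bind w := h(h(b, pair(one, one)), pair(one, one)); substituting into the remaining equation gives: h(k, h(h(h(b, pair(one, one)), pair(one, one)), one)) ≐ h(k, u).
Decompose h/2: k ≐ k,  h(h(h(b, pair(one, one)), pair(one, one)), one) ≐ u.
Delete trivial equation k ≐ k.
Bind u := h(h(h(b, pair(one, one)), pair(one, one)), one). Substituting into the earlier binding gives t := h(h(h(b, pair(one, one)), pair(one, one)), one).
MGU = { s ↦ pair(one, one), t ↦ h(h(h(b, pair(one, one)), pair(one, one)), one), w ↦ h(h(b, pair(one, one)), pair(one, one)), u ↦ h(h(h(b, pair(one, one)), pair(one, one)), one) }, so t ↦ h(h(h(b, pair(one, one)), pair(one, one)), one).

h(h(h(b, pair(one, one)), pair(one, one)), one)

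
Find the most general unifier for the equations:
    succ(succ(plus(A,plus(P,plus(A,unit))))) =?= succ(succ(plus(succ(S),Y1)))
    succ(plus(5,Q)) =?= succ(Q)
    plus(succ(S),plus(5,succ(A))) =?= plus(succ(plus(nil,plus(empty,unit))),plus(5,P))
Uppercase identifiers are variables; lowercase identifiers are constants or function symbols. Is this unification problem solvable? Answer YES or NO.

NO

Decompose succ/1: succ(plus(A,plus(P,plus(A,unit)))) =?= succ(plus(succ(S),Y1)).
Decompose succ/1: plus(A,plus(P,plus(A,unit))) =?= plus(succ(S),Y1).
Decompose plus/2: A =?= succ(S),  plus(P,plus(A,unit)) =?= Y1.
Bind A := succ(S); substituting into the 2 remaining equations that mention A gives: plus(P,plus(succ(S),unit)) =?= Y1,  plus(succ(S),plus(5,succ(succ(S)))) =?= plus(succ(plus(nil,plus(empty,unit))),plus(5,P)).
Bind Y1 := plus(P,plus(succ(S),unit)); no other remaining equation mentions Y1.
Decompose succ/1: plus(5,Q) =?= Q.
Occurs check fails: Q occurs in plus(5,Q); the equation Q =?= plus(5,Q) has no finite solution.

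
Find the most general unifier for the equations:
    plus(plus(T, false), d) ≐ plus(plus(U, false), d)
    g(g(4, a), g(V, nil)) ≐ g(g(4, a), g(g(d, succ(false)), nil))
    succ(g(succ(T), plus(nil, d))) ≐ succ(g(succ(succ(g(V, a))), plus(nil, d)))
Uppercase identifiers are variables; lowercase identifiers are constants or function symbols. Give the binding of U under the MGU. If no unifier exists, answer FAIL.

Decompose plus/2: plus(T, false) ≐ plus(U, false),  d ≐ d.
Decompose plus/2: T ≐ U,  false ≐ false.
Bind T := U; substituting into the one remaining equation that mentions T gives: succ(g(succ(U), plus(nil, d))) ≐ succ(g(succ(succ(g(V, a))), plus(nil, d))).
Delete trivial equation false ≐ false.
Delete trivial equation d ≐ d.
Decompose g/2: g(4, a) ≐ g(4, a),  g(V, nil) ≐ g(g(d, succ(false)), nil).
Delete trivial equation g(4, a) ≐ g(4, a).
Decompose g/2: V ≐ g(d, succ(false)),  nil ≐ nil.
Bind V := g(d, succ(false)); substituting into the one remaining equation that mentions V gives: succ(g(succ(U), plus(nil, d))) ≐ succ(g(succ(succ(g(g(d, succ(false)), a))), plus(nil, d))).
Delete trivial equation nil ≐ nil.
Decompose succ/1: g(succ(U), plus(nil, d)) ≐ g(succ(succ(g(g(d, succ(false)), a))), plus(nil, d)).
Decompose g/2: succ(U) ≐ succ(succ(g(g(d, succ(false)), a))),  plus(nil, d) ≐ plus(nil, d).
Decompose succ/1: U ≐ succ(g(g(d, succ(false)), a)).
Bind U := succ(g(g(d, succ(false)), a)); no other remaining equation mentions U. Substituting into the earlier binding gives T := succ(g(g(d, succ(false)), a)).
Delete trivial equation plus(nil, d) ≐ plus(nil, d).
MGU = { T ↦ succ(g(g(d, succ(false)), a)), V ↦ g(d, succ(false)), U ↦ succ(g(g(d, succ(false)), a)) }, so U ↦ succ(g(g(d, succ(false)), a)).

succ(g(g(d, succ(false)), a))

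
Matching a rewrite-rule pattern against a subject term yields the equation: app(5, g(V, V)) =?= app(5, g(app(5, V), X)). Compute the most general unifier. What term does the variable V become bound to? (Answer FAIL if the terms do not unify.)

FAIL

Decompose app/2: 5 =?= 5,  g(V, V) =?= g(app(5, V), X).
Delete trivial equation 5 =?= 5.
Decompose g/2: V =?= app(5, V),  V =?= X.
Occurs check fails: V occurs in app(5, V); the equation V =?= app(5, V) has no finite solution.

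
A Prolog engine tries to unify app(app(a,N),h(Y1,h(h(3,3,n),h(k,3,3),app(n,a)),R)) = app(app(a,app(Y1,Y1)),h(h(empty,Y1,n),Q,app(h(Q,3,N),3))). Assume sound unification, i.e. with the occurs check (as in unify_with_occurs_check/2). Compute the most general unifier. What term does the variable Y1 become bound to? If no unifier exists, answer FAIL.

Decompose app/2: app(a,N) = app(a,app(Y1,Y1)),  h(Y1,h(h(3,3,n),h(k,3,3),app(n,a)),R) = h(h(empty,Y1,n),Q,app(h(Q,3,N),3)).
Decompose app/2: a = a,  N = app(Y1,Y1).
Delete trivial equation a = a.
Bind N := app(Y1,Y1); substituting into the remaining equation gives: h(Y1,h(h(3,3,n),h(k,3,3),app(n,a)),R) = h(h(empty,Y1,n),Q,app(h(Q,3,app(Y1,Y1)),3)).
Decompose h/3: Y1 = h(empty,Y1,n),  h(h(3,3,n),h(k,3,3),app(n,a)) = Q,  R = app(h(Q,3,app(Y1,Y1)),3).
Occurs check fails: Y1 occurs in h(empty,Y1,n); the equation Y1 = h(empty,Y1,n) has no finite solution.

FAIL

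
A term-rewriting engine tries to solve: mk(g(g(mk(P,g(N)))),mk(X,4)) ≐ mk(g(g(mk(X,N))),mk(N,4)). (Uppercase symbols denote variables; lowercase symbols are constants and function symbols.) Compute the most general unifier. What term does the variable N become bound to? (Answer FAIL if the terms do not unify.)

Decompose mk/2: g(g(mk(P,g(N)))) ≐ g(g(mk(X,N))),  mk(X,4) ≐ mk(N,4).
Decompose g/1: g(mk(P,g(N))) ≐ g(mk(X,N)).
Decompose g/1: mk(P,g(N)) ≐ mk(X,N).
Decompose mk/2: P ≐ X,  g(N) ≐ N.
Bind P := X; no other remaining equation mentions P.
Occurs check fails: N occurs in g(N); the equation N ≐ g(N) has no finite solution.

FAIL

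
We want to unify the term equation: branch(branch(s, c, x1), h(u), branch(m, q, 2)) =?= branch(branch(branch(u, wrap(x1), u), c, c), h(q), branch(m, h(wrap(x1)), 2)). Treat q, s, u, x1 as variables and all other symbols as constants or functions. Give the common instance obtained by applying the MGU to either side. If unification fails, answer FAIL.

branch(branch(branch(h(wrap(c)), wrap(c), h(wrap(c))), c, c), h(h(wrap(c))), branch(m, h(wrap(c)), 2))

Decompose branch/3: branch(s, c, x1) =?= branch(branch(u, wrap(x1), u), c, c),  h(u) =?= h(q),  branch(m, q, 2) =?= branch(m, h(wrap(x1)), 2).
Decompose branch/3: s =?= branch(u, wrap(x1), u),  c =?= c,  x1 =?= c.
Bind s := branch(u, wrap(x1), u); no other remaining equation mentions s.
Delete trivial equation c =?= c.
Bind x1 := c; substituting into the one remaining equation that mentions x1 gives: branch(m, q, 2) =?= branch(m, h(wrap(c)), 2). Substituting into the earlier binding gives s := branch(u, wrap(c), u).
Decompose h/1: u =?= q.
Bind u := q; no other remaining equation mentions u. Substituting into the earlier binding gives s := branch(q, wrap(c), q).
Decompose branch/3: m =?= m,  q =?= h(wrap(c)),  2 =?= 2.
Delete trivial equation m =?= m.
Bind q := h(wrap(c)); no other remaining equation mentions q. Substituting into the earlier bindings gives s := branch(h(wrap(c)), wrap(c), h(wrap(c))), u := h(wrap(c)).
Delete trivial equation 2 =?= 2.
Applying the MGU to either side gives branch(branch(branch(h(wrap(c)), wrap(c), h(wrap(c))), c, c), h(h(wrap(c))), branch(m, h(wrap(c)), 2)).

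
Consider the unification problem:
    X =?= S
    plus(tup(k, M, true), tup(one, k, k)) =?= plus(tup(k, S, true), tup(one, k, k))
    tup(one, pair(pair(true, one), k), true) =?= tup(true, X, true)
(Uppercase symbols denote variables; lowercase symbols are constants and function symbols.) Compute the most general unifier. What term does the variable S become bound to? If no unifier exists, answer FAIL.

Bind X := S; substituting into the one remaining equation that mentions X gives: tup(one, pair(pair(true, one), k), true) =?= tup(true, S, true).
Decompose plus/2: tup(k, M, true) =?= tup(k, S, true),  tup(one, k, k) =?= tup(one, k, k).
Decompose tup/3: k =?= k,  M =?= S,  true =?= true.
Delete trivial equation k =?= k.
Bind M := S; no other remaining equation mentions M.
Delete trivial equation true =?= true.
Delete trivial equation tup(one, k, k) =?= tup(one, k, k).
Decompose tup/3: one =?= true,  pair(pair(true, one), k) =?= S,  true =?= true.
Clash: constants one and true differ; no unifier exists.

FAIL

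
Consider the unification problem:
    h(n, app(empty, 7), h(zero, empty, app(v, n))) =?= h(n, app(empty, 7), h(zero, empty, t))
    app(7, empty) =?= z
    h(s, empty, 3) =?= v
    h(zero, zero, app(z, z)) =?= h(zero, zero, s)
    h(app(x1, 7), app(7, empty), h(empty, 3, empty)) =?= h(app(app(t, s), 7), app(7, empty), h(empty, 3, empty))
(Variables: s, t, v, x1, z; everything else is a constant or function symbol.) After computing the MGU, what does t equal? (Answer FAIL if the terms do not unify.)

app(h(app(app(7, empty), app(7, empty)), empty, 3), n)

Decompose h/3: n =?= n,  app(empty, 7) =?= app(empty, 7),  h(zero, empty, app(v, n)) =?= h(zero, empty, t).
Delete trivial equation n =?= n.
Delete trivial equation app(empty, 7) =?= app(empty, 7).
Decompose h/3: zero =?= zero,  empty =?= empty,  app(v, n) =?= t.
Delete trivial equation zero =?= zero.
Delete trivial equation empty =?= empty.
Bind t := app(v, n); substituting into the one remaining equation that mentions t gives: h(app(x1, 7), app(7, empty), h(empty, 3, empty)) =?= h(app(app(app(v, n), s), 7), app(7, empty), h(empty, 3, empty)).
Bind z := app(7, empty); substituting into the one remaining equation that mentions z gives: h(zero, zero, app(app(7, empty), app(7, empty))) =?= h(zero, zero, s).
Bind v := h(s, empty, 3); substituting into the one remaining equation that mentions v gives: h(app(x1, 7), app(7, empty), h(empty, 3, empty)) =?= h(app(app(app(h(s, empty, 3), n), s), 7), app(7, empty), h(empty, 3, empty)). Substituting into the earlier binding gives t := app(h(s, empty, 3), n).
Decompose h/3: zero =?= zero,  zero =?= zero,  app(app(7, empty), app(7, empty)) =?= s.
Delete trivial equation zero =?= zero.
Delete trivial equation zero =?= zero.
Bind s := app(app(7, empty), app(7, empty)); substituting into the remaining equation gives: h(app(x1, 7), app(7, empty), h(empty, 3, empty)) =?= h(app(app(app(h(app(app(7, empty), app(7, empty)), empty, 3), n), app(app(7, empty), app(7, empty))), 7), app(7, empty), h(empty, 3, empty)). Substituting into the earlier bindings gives t := app(h(app(app(7, empty), app(7, empty)), empty, 3), n), v := h(app(app(7, empty), app(7, empty)), empty, 3).
Decompose h/3: app(x1, 7) =?= app(app(app(h(app(app(7, empty), app(7, empty)), empty, 3), n), app(app(7, empty), app(7, empty))), 7),  app(7, empty) =?= app(7, empty),  h(empty, 3, empty) =?= h(empty, 3, empty).
Decompose app/2: x1 =?= app(app(h(app(app(7, empty), app(7, empty)), empty, 3), n), app(app(7, empty), app(7, empty))),  7 =?= 7.
Bind x1 := app(app(h(app(app(7, empty), app(7, empty)), empty, 3), n), app(app(7, empty), app(7, empty))); no other remaining equation mentions x1.
Delete trivial equation 7 =?= 7.
Delete trivial equation app(7, empty) =?= app(7, empty).
Delete trivial equation h(empty, 3, empty) =?= h(empty, 3, empty).
MGU = { t ↦ app(h(app(app(7, empty), app(7, empty)), empty, 3), n), z ↦ app(7, empty), v ↦ h(app(app(7, empty), app(7, empty)), empty, 3), s ↦ app(app(7, empty), app(7, empty)), x1 ↦ app(app(h(app(app(7, empty), app(7, empty)), empty, 3), n), app(app(7, empty), app(7, empty))) }, so t ↦ app(h(app(app(7, empty), app(7, empty)), empty, 3), n).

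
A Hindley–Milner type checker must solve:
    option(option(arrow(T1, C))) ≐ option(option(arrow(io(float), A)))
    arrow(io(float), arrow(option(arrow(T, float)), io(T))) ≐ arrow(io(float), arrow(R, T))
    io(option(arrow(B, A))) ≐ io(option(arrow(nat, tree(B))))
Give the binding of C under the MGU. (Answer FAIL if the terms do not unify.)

Decompose option/1: option(arrow(T1, C)) ≐ option(arrow(io(float), A)).
Decompose option/1: arrow(T1, C) ≐ arrow(io(float), A).
Decompose arrow/2: T1 ≐ io(float),  C ≐ A.
Bind T1 := io(float); no other remaining equation mentions T1.
Bind C := A; no other remaining equation mentions C.
Decompose arrow/2: io(float) ≐ io(float),  arrow(option(arrow(T, float)), io(T)) ≐ arrow(R, T).
Delete trivial equation io(float) ≐ io(float).
Decompose arrow/2: option(arrow(T, float)) ≐ R,  io(T) ≐ T.
Bind R := option(arrow(T, float)); no other remaining equation mentions R.
Occurs check fails: T occurs in io(T); the equation T ≐ io(T) has no finite solution.

FAIL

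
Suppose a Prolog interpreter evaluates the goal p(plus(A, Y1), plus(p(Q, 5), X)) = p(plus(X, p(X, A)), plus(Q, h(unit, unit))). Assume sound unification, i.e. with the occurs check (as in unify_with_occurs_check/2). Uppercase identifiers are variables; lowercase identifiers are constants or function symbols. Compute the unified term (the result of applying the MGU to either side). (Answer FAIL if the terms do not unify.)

Decompose p/2: plus(A, Y1) = plus(X, p(X, A)),  plus(p(Q, 5), X) = plus(Q, h(unit, unit)).
Decompose plus/2: A = X,  Y1 = p(X, A).
Bind A := X; substituting into the one remaining equation that mentions A gives: Y1 = p(X, X).
Bind Y1 := p(X, X); no other remaining equation mentions Y1.
Decompose plus/2: p(Q, 5) = Q,  X = h(unit, unit).
Occurs check fails: Q occurs in p(Q, 5); the equation Q = p(Q, 5) has no finite solution.

FAIL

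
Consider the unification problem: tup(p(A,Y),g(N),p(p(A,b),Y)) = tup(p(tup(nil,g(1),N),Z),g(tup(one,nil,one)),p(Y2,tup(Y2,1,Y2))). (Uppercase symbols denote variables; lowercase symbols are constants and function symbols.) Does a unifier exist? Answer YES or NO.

Decompose tup/3: p(A,Y) = p(tup(nil,g(1),N),Z),  g(N) = g(tup(one,nil,one)),  p(p(A,b),Y) = p(Y2,tup(Y2,1,Y2)).
Decompose p/2: A = tup(nil,g(1),N),  Y = Z.
Bind A := tup(nil,g(1),N); substituting into the one remaining equation that mentions A gives: p(p(tup(nil,g(1),N),b),Y) = p(Y2,tup(Y2,1,Y2)).
Bind Y := Z; substituting into the one remaining equation that mentions Y gives: p(p(tup(nil,g(1),N),b),Z) = p(Y2,tup(Y2,1,Y2)).
Decompose g/1: N = tup(one,nil,one).
Bind N := tup(one,nil,one); substituting into the remaining equation gives: p(p(tup(nil,g(1),tup(one,nil,one)),b),Z) = p(Y2,tup(Y2,1,Y2)). Substituting into the earlier binding gives A := tup(nil,g(1),tup(one,nil,one)).
Decompose p/2: p(tup(nil,g(1),tup(one,nil,one)),b) = Y2,  Z = tup(Y2,1,Y2).
Bind Y2 := p(tup(nil,g(1),tup(one,nil,one)),b); substituting into the remaining equation gives: Z = tup(p(tup(nil,g(1),tup(one,nil,one)),b),1,p(tup(nil,g(1),tup(one,nil,one)),b)).
Bind Z := tup(p(tup(nil,g(1),tup(one,nil,one)),b),1,p(tup(nil,g(1),tup(one,nil,one)),b)). Substituting into the earlier binding gives Y := tup(p(tup(nil,g(1),tup(one,nil,one)),b),1,p(tup(nil,g(1),tup(one,nil,one)),b)).
No equations remain and no clash or occurs-check failure arose, so a unifier exists.

YES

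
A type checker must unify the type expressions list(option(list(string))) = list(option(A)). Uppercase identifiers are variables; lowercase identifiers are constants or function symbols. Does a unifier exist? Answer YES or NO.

Decompose list/1: option(list(string)) = option(A).
Decompose option/1: list(string) = A.
Bind A := list(string).
No equations remain and no clash or occurs-check failure arose, so a unifier exists.

YES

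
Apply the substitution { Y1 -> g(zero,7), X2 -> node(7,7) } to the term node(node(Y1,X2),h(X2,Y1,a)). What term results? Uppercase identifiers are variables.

Replace each occurrence of Y1 with g(zero,7).
Replace each occurrence of X2 with node(7,7).
Result: node(node(g(zero,7),node(7,7)),h(node(7,7),g(zero,7),a)).

node(node(g(zero,7),node(7,7)),h(node(7,7),g(zero,7),a))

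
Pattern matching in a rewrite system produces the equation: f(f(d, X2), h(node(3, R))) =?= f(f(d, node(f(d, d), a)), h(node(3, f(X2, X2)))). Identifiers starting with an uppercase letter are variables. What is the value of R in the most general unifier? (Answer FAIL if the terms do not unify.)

Decompose f/2: f(d, X2) =?= f(d, node(f(d, d), a)),  h(node(3, R)) =?= h(node(3, f(X2, X2))).
Decompose f/2: d =?= d,  X2 =?= node(f(d, d), a).
Delete trivial equation d =?= d.
Bind X2 := node(f(d, d), a); substituting into the remaining equation gives: h(node(3, R)) =?= h(node(3, f(node(f(d, d), a), node(f(d, d), a)))).
Decompose h/1: node(3, R) =?= node(3, f(node(f(d, d), a), node(f(d, d), a))).
Decompose node/2: 3 =?= 3,  R =?= f(node(f(d, d), a), node(f(d, d), a)).
Delete trivial equation 3 =?= 3.
Bind R := f(node(f(d, d), a), node(f(d, d), a)).
MGU = { X2 := node(f(d, d), a), R := f(node(f(d, d), a), node(f(d, d), a)) }, so R := f(node(f(d, d), a), node(f(d, d), a)).

f(node(f(d, d), a), node(f(d, d), a))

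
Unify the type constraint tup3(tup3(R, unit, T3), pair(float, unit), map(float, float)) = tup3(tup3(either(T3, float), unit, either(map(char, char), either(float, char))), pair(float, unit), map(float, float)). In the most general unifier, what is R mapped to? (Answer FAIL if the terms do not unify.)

Decompose tup3/3: tup3(R, unit, T3) = tup3(either(T3, float), unit, either(map(char, char), either(float, char))),  pair(float, unit) = pair(float, unit),  map(float, float) = map(float, float).
Decompose tup3/3: R = either(T3, float),  unit = unit,  T3 = either(map(char, char), either(float, char)).
Bind R := either(T3, float); no other remaining equation mentions R.
Delete trivial equation unit = unit.
Bind T3 := either(map(char, char), either(float, char)); no other remaining equation mentions T3. Substituting into the earlier binding gives R := either(either(map(char, char), either(float, char)), float).
Delete trivial equation pair(float, unit) = pair(float, unit).
Delete trivial equation map(float, float) = map(float, float).
MGU = { R := either(either(map(char, char), either(float, char)), float), T3 := either(map(char, char), either(float, char)) }, so R := either(either(map(char, char), either(float, char)), float).

either(either(map(char, char), either(float, char)), float)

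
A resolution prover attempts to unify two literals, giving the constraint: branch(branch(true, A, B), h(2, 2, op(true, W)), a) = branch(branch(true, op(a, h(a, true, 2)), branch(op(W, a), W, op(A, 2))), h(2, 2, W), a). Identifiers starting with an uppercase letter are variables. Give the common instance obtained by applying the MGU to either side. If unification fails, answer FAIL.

Decompose branch/3: branch(true, A, B) = branch(true, op(a, h(a, true, 2)), branch(op(W, a), W, op(A, 2))),  h(2, 2, op(true, W)) = h(2, 2, W),  a = a.
Decompose branch/3: true = true,  A = op(a, h(a, true, 2)),  B = branch(op(W, a), W, op(A, 2)).
Delete trivial equation true = true.
Bind A := op(a, h(a, true, 2)); substituting into the one remaining equation that mentions A gives: B = branch(op(W, a), W, op(op(a, h(a, true, 2)), 2)).
Bind B := branch(op(W, a), W, op(op(a, h(a, true, 2)), 2)); no other remaining equation mentions B.
Decompose h/3: 2 = 2,  2 = 2,  op(true, W) = W.
Delete trivial equation 2 = 2.
Delete trivial equation 2 = 2.
Occurs check fails: W occurs in op(true, W); the equation W = op(true, W) has no finite solution.

FAIL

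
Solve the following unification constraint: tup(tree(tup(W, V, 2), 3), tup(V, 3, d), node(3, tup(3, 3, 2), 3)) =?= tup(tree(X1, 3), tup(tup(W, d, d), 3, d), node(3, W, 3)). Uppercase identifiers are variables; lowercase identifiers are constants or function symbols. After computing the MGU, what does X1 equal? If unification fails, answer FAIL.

Decompose tup/3: tree(tup(W, V, 2), 3) =?= tree(X1, 3),  tup(V, 3, d) =?= tup(tup(W, d, d), 3, d),  node(3, tup(3, 3, 2), 3) =?= node(3, W, 3).
Decompose tree/2: tup(W, V, 2) =?= X1,  3 =?= 3.
Bind X1 := tup(W, V, 2); no other remaining equation mentions X1.
Delete trivial equation 3 =?= 3.
Decompose tup/3: V =?= tup(W, d, d),  3 =?= 3,  d =?= d.
Bind V := tup(W, d, d); no other remaining equation mentions V. Substituting into the earlier binding gives X1 := tup(W, tup(W, d, d), 2).
Delete trivial equation 3 =?= 3.
Delete trivial equation d =?= d.
Decompose node/3: 3 =?= 3,  tup(3, 3, 2) =?= W,  3 =?= 3.
Delete trivial equation 3 =?= 3.
Bind W := tup(3, 3, 2); no other remaining equation mentions W. Substituting into the earlier bindings gives X1 := tup(tup(3, 3, 2), tup(tup(3, 3, 2), d, d), 2), V := tup(tup(3, 3, 2), d, d).
Delete trivial equation 3 =?= 3.
MGU = { X1 ↦ tup(tup(3, 3, 2), tup(tup(3, 3, 2), d, d), 2), V ↦ tup(tup(3, 3, 2), d, d), W ↦ tup(3, 3, 2) }, so X1 ↦ tup(tup(3, 3, 2), tup(tup(3, 3, 2), d, d), 2).

tup(tup(3, 3, 2), tup(tup(3, 3, 2), d, d), 2)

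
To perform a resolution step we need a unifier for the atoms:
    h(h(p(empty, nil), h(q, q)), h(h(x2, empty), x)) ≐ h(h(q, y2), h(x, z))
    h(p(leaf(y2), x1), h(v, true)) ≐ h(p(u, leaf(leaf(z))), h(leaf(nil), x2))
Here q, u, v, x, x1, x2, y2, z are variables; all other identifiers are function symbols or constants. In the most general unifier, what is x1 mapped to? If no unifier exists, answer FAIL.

Decompose h/2: h(p(empty, nil), h(q, q)) ≐ h(q, y2),  h(h(x2, empty), x) ≐ h(x, z).
Decompose h/2: p(empty, nil) ≐ q,  h(q, q) ≐ y2.
Bind q := p(empty, nil); substituting into the one remaining equation that mentions q gives: h(p(empty, nil), p(empty, nil)) ≐ y2.
Bind y2 := h(p(empty, nil), p(empty, nil)); substituting into the one remaining equation that mentions y2 gives: h(p(leaf(h(p(empty, nil), p(empty, nil))), x1), h(v, true)) ≐ h(p(u, leaf(leaf(z))), h(leaf(nil), x2)).
Decompose h/2: h(x2, empty) ≐ x,  x ≐ z.
Bind x := h(x2, empty); substituting into the one remaining equation that mentions x gives: h(x2, empty) ≐ z.
Bind z := h(x2, empty); substituting into the remaining equation gives: h(p(leaf(h(p(empty, nil), p(empty, nil))), x1), h(v, true)) ≐ h(p(u, leaf(leaf(h(x2, empty)))), h(leaf(nil), x2)).
Decompose h/2: p(leaf(h(p(empty, nil), p(empty, nil))), x1) ≐ p(u, leaf(leaf(h(x2, empty)))),  h(v, true) ≐ h(leaf(nil), x2).
Decompose p/2: leaf(h(p(empty, nil), p(empty, nil))) ≐ u,  x1 ≐ leaf(leaf(h(x2, empty))).
Bind u := leaf(h(p(empty, nil), p(empty, nil))); no other remaining equation mentions u.
Bind x1 := leaf(leaf(h(x2, empty))); no other remaining equation mentions x1.
Decompose h/2: v ≐ leaf(nil),  true ≐ x2.
Bind v := leaf(nil); no other remaining equation mentions v.
Bind x2 := true. Substituting into the earlier bindings gives x := h(true, empty), z := h(true, empty), x1 := leaf(leaf(h(true, empty))).
MGU = { q ↦ p(empty, nil), y2 ↦ h(p(empty, nil), p(empty, nil)), x ↦ h(true, empty), z ↦ h(true, empty), u ↦ leaf(h(p(empty, nil), p(empty, nil))), x1 ↦ leaf(leaf(h(true, empty))), v ↦ leaf(nil), x2 ↦ true }, so x1 ↦ leaf(leaf(h(true, empty))).

leaf(leaf(h(true, empty)))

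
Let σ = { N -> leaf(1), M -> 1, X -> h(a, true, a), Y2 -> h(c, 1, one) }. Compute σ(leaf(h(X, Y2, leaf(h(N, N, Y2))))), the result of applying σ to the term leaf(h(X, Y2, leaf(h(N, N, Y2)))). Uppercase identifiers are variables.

leaf(h(h(a, true, a), h(c, 1, one), leaf(h(leaf(1), leaf(1), h(c, 1, one)))))

Replace each occurrence of N with leaf(1).
Replace each occurrence of X with h(a, true, a).
Replace each occurrence of Y2 with h(c, 1, one).
Result: leaf(h(h(a, true, a), h(c, 1, one), leaf(h(leaf(1), leaf(1), h(c, 1, one))))).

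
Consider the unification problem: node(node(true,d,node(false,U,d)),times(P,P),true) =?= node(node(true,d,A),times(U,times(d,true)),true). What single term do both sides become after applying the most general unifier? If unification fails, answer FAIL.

node(node(true,d,node(false,times(d,true),d)),times(times(d,true),times(d,true)),true)

Decompose node/3: node(true,d,node(false,U,d)) =?= node(true,d,A),  times(P,P) =?= times(U,times(d,true)),  true =?= true.
Decompose node/3: true =?= true,  d =?= d,  node(false,U,d) =?= A.
Delete trivial equation true =?= true.
Delete trivial equation d =?= d.
Bind A := node(false,U,d); no other remaining equation mentions A.
Decompose times/2: P =?= U,  P =?= times(d,true).
Bind P := U; substituting into the one remaining equation that mentions P gives: U =?= times(d,true).
Bind U := times(d,true); no other remaining equation mentions U. Substituting into the earlier bindings gives A := node(false,times(d,true),d), P := times(d,true).
Delete trivial equation true =?= true.
Applying the MGU to either side gives node(node(true,d,node(false,times(d,true),d)),times(times(d,true),times(d,true)),true).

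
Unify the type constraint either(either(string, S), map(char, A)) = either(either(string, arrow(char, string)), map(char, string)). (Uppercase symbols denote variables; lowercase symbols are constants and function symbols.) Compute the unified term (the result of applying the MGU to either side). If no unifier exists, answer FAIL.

Decompose either/2: either(string, S) = either(string, arrow(char, string)),  map(char, A) = map(char, string).
Decompose either/2: string = string,  S = arrow(char, string).
Delete trivial equation string = string.
Bind S := arrow(char, string); no other remaining equation mentions S.
Decompose map/2: char = char,  A = string.
Delete trivial equation char = char.
Bind A := string.
Applying the MGU to either side gives either(either(string, arrow(char, string)), map(char, string)).

either(either(string, arrow(char, string)), map(char, string))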